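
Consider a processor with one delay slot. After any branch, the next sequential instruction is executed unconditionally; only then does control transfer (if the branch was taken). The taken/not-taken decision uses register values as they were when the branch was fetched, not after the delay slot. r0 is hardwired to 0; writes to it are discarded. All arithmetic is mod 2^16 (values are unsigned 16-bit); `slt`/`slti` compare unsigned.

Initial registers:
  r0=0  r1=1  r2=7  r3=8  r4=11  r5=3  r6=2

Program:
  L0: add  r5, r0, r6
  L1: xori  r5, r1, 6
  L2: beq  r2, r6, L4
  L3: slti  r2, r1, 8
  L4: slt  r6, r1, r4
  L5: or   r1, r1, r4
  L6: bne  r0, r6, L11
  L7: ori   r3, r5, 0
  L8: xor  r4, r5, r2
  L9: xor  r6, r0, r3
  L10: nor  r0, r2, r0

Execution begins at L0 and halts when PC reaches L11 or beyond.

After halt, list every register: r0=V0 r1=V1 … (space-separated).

r0=0 r1=11 r2=1 r3=7 r4=11 r5=7 r6=1

#0 add  r5, r0, r6 ; 0/1/7/8/11/2/2
#1 xori  r5, r1, 6 ; 0/1/7/8/11/7/2
#2 beq  r2, r6, L4 ; 0/1/7/8/11/7/2 ; →fallthru
#3 slti  r2, r1, 8 ; 0/1/1/8/11/7/2
#4 slt  r6, r1, r4 ; 0/1/1/8/11/7/1
#5 or   r1, r1, r4 ; 0/11/1/8/11/7/1
#6 bne  r0, r6, L11 ; 0/11/1/8/11/7/1 ; →target
#7 ori   r3, r5, 0 ; 0/11/1/7/11/7/1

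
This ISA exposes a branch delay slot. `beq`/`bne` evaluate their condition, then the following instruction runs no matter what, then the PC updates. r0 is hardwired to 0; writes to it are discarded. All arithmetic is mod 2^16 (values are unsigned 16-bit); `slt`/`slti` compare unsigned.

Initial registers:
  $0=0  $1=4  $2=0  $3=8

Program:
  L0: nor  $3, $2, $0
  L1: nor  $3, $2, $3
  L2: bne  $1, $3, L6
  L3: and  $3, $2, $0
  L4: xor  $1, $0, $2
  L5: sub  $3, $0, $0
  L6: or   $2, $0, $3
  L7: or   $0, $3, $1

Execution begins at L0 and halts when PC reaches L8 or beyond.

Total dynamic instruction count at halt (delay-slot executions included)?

6

[0] nor  $3, $2, $0  →  {$0:0, $1:4, $2:0, $3:65535}
[1] nor  $3, $2, $3  →  {$0:0, $1:4, $2:0, $3:0}
[2] bne  $1, $3, L6  →  {$0:0, $1:4, $2:0, $3:0}  ⟨branch taken⟩
[3] and  $3, $2, $0  →  {$0:0, $1:4, $2:0, $3:0}
[6] or   $2, $0, $3  →  {$0:0, $1:4, $2:0, $3:0}
[7] or   $0, $3, $1  →  {$0:0, $1:4, $2:0, $3:0}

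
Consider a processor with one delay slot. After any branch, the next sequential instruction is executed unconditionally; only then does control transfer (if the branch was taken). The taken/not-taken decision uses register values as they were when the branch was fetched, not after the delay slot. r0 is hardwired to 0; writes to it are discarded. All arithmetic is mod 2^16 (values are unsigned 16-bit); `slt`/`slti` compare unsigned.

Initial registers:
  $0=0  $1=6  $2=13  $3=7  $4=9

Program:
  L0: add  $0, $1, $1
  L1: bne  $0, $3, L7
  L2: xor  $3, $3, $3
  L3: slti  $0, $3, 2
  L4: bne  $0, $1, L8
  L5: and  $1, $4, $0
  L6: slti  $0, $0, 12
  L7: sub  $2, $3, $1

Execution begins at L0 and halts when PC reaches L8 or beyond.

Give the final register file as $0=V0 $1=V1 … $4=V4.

$0=0 $1=6 $2=65530 $3=0 $4=9

[0] add  $0, $1, $1  →  {$0:0, $1:6, $2:13, $3:7, $4:9}
[1] bne  $0, $3, L7  →  {$0:0, $1:6, $2:13, $3:7, $4:9}  ⟨branch taken⟩
[2] xor  $3, $3, $3  →  {$0:0, $1:6, $2:13, $3:0, $4:9}
[7] sub  $2, $3, $1  →  {$0:0, $1:6, $2:65530, $3:0, $4:9}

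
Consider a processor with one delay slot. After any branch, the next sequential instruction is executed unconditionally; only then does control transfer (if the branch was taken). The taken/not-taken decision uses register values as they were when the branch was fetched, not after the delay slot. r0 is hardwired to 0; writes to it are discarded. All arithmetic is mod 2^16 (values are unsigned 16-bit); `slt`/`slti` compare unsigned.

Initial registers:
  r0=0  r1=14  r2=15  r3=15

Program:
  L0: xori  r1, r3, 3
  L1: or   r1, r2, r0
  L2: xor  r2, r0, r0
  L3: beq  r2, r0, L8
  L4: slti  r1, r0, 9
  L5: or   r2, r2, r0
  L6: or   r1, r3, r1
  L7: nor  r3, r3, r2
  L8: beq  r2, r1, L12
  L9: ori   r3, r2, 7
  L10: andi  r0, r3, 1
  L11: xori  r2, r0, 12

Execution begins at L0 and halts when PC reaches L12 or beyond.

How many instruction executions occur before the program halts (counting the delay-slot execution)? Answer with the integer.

9

  step pc=0: xori  r1, r3, 3  regs=(0,12,15,15)
  step pc=1: or   r1, r2, r0  regs=(0,15,15,15)
  step pc=2: xor  r2, r0, r0  regs=(0,15,0,15)
  step pc=3: beq  r2, r0, L8  cond=T  regs=(0,15,0,15)
  step pc=4: slti  r1, r0, 9  regs=(0,1,0,15)
  step pc=8: beq  r2, r1, L12  cond=F  regs=(0,1,0,15)
  step pc=9: ori   r3, r2, 7  regs=(0,1,0,7)
  step pc=10: andi  r0, r3, 1  regs=(0,1,0,7)
  step pc=11: xori  r2, r0, 12  regs=(0,1,12,7)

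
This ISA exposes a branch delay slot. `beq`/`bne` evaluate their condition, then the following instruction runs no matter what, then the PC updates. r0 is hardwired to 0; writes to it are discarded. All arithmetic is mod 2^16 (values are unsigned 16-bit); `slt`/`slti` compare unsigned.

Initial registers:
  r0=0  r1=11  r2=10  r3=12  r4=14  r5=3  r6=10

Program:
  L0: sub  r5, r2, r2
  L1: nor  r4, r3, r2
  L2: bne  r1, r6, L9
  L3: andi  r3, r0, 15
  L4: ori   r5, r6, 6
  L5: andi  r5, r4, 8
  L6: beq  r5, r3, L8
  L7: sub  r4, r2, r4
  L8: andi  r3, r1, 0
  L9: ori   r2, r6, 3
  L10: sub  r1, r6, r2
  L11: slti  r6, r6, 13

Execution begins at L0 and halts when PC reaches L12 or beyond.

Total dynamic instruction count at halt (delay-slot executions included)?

#0 sub  r5, r2, r2 ; 0/11/10/12/14/0/10
#1 nor  r4, r3, r2 ; 0/11/10/12/65521/0/10
#2 bne  r1, r6, L9 ; 0/11/10/12/65521/0/10 ; →target
#3 andi  r3, r0, 15 ; 0/11/10/0/65521/0/10
#9 ori   r2, r6, 3 ; 0/11/11/0/65521/0/10
#10 sub  r1, r6, r2 ; 0/65535/11/0/65521/0/10
#11 slti  r6, r6, 13 ; 0/65535/11/0/65521/0/1

7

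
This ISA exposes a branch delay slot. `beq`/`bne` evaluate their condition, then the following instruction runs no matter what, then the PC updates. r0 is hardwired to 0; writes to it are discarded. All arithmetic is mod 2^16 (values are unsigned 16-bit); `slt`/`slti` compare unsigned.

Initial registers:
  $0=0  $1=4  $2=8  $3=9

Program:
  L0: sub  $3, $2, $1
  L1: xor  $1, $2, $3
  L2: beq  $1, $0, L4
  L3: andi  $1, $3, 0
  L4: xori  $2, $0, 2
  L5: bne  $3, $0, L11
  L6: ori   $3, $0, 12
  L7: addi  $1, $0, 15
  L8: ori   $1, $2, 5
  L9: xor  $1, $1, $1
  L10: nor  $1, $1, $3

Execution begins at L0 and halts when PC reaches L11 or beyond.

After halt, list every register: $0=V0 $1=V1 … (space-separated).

$0=0 $1=0 $2=2 $3=12

#0 sub  $3, $2, $1 ; 0/4/8/4
#1 xor  $1, $2, $3 ; 0/12/8/4
#2 beq  $1, $0, L4 ; 0/12/8/4 ; →fallthru
#3 andi  $1, $3, 0 ; 0/0/8/4
#4 xori  $2, $0, 2 ; 0/0/2/4
#5 bne  $3, $0, L11 ; 0/0/2/4 ; →target
#6 ori   $3, $0, 12 ; 0/0/2/12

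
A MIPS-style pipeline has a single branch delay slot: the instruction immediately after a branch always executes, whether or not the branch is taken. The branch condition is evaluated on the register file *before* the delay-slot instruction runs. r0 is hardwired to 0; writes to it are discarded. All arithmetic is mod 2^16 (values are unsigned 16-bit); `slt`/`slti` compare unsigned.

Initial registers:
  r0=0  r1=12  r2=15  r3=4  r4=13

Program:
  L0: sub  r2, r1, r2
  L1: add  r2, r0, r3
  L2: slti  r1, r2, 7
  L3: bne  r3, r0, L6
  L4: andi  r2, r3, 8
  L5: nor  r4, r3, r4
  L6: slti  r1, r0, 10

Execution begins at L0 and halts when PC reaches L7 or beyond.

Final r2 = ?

0

[0] sub  r2, r1, r2  →  {r0:0, r1:12, r2:65533, r3:4, r4:13}
[1] add  r2, r0, r3  →  {r0:0, r1:12, r2:4, r3:4, r4:13}
[2] slti  r1, r2, 7  →  {r0:0, r1:1, r2:4, r3:4, r4:13}
[3] bne  r3, r0, L6  →  {r0:0, r1:1, r2:4, r3:4, r4:13}  ⟨branch taken⟩
[4] andi  r2, r3, 8  →  {r0:0, r1:1, r2:0, r3:4, r4:13}
[6] slti  r1, r0, 10  →  {r0:0, r1:1, r2:0, r3:4, r4:13}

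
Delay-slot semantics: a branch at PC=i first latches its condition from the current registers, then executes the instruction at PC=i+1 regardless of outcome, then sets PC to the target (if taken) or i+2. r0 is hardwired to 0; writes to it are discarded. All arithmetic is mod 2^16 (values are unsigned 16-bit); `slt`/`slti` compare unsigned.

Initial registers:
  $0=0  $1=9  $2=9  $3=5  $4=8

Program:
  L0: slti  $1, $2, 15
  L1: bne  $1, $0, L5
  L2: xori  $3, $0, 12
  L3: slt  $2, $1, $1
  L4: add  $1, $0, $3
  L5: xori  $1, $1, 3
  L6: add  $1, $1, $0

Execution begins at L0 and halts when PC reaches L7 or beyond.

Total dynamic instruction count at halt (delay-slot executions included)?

5

PC=0  slti  $1, $2, 15       | $0=0 $1=1 $2=9 $3=5 $4=8
PC=1  bne  $1, $0, L5        | $0=0 $1=1 $2=9 $3=5 $4=8  [TAKEN]
PC=2  xori  $3, $0, 12       | $0=0 $1=1 $2=9 $3=12 $4=8
PC=5  xori  $1, $1, 3        | $0=0 $1=2 $2=9 $3=12 $4=8
PC=6  add  $1, $1, $0        | $0=0 $1=2 $2=9 $3=12 $4=8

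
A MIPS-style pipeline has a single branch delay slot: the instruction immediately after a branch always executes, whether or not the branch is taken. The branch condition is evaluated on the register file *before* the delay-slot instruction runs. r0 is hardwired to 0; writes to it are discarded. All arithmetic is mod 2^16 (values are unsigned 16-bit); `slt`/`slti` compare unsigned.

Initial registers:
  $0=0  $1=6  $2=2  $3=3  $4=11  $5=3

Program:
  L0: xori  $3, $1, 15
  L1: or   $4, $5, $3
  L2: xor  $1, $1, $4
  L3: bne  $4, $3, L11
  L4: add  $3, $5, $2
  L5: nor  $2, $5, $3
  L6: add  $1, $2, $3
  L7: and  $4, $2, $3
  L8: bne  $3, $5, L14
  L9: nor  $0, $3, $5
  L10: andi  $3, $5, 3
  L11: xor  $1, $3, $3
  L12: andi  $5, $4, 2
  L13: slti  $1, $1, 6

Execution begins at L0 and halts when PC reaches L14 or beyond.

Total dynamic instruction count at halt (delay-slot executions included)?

8

[0] xori  $3, $1, 15  →  {$0:0, $1:6, $2:2, $3:9, $4:11, $5:3}
[1] or   $4, $5, $3  →  {$0:0, $1:6, $2:2, $3:9, $4:11, $5:3}
[2] xor  $1, $1, $4  →  {$0:0, $1:13, $2:2, $3:9, $4:11, $5:3}
[3] bne  $4, $3, L11  →  {$0:0, $1:13, $2:2, $3:9, $4:11, $5:3}  ⟨branch taken⟩
[4] add  $3, $5, $2  →  {$0:0, $1:13, $2:2, $3:5, $4:11, $5:3}
[11] xor  $1, $3, $3  →  {$0:0, $1:0, $2:2, $3:5, $4:11, $5:3}
[12] andi  $5, $4, 2  →  {$0:0, $1:0, $2:2, $3:5, $4:11, $5:2}
[13] slti  $1, $1, 6  →  {$0:0, $1:1, $2:2, $3:5, $4:11, $5:2}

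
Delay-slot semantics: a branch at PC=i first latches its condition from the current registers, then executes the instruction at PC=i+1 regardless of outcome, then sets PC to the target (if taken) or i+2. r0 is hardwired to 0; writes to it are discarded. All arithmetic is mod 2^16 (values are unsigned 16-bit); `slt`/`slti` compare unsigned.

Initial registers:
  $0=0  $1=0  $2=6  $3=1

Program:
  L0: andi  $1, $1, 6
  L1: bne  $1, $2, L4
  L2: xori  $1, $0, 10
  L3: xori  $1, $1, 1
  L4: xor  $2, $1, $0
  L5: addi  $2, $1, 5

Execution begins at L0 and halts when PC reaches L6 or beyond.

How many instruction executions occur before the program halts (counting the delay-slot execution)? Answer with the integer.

  step pc=0: andi  $1, $1, 6  regs=(0,0,6,1)
  step pc=1: bne  $1, $2, L4  cond=T  regs=(0,0,6,1)
  step pc=2: xori  $1, $0, 10  regs=(0,10,6,1)
  step pc=4: xor  $2, $1, $0  regs=(0,10,10,1)
  step pc=5: addi  $2, $1, 5  regs=(0,10,15,1)

5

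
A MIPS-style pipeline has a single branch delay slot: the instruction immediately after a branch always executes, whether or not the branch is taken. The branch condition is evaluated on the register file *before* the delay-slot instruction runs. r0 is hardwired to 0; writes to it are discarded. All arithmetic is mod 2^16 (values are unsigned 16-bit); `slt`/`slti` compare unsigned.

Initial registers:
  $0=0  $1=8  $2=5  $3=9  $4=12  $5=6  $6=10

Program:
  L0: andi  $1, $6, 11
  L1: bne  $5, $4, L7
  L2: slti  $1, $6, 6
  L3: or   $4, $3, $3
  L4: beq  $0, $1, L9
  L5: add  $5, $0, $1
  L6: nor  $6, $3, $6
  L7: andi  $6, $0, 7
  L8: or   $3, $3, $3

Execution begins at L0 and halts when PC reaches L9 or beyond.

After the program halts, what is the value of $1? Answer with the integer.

[0] andi  $1, $6, 11  →  {$0:0, $1:10, $2:5, $3:9, $4:12, $5:6, $6:10}
[1] bne  $5, $4, L7  →  {$0:0, $1:10, $2:5, $3:9, $4:12, $5:6, $6:10}  ⟨branch taken⟩
[2] slti  $1, $6, 6  →  {$0:0, $1:0, $2:5, $3:9, $4:12, $5:6, $6:10}
[7] andi  $6, $0, 7  →  {$0:0, $1:0, $2:5, $3:9, $4:12, $5:6, $6:0}
[8] or   $3, $3, $3  →  {$0:0, $1:0, $2:5, $3:9, $4:12, $5:6, $6:0}

0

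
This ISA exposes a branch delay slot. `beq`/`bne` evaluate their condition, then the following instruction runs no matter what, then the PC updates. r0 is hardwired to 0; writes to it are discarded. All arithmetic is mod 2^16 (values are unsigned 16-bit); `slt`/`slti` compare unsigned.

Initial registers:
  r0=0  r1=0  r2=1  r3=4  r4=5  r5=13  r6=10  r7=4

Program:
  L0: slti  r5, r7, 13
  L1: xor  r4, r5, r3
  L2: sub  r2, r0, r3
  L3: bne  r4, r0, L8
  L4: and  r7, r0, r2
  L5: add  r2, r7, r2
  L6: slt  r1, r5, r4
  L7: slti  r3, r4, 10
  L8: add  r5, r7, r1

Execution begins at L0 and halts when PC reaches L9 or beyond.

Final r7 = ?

[0] slti  r5, r7, 13  →  {r0:0, r1:0, r2:1, r3:4, r4:5, r5:1, r6:10, r7:4}
[1] xor  r4, r5, r3  →  {r0:0, r1:0, r2:1, r3:4, r4:5, r5:1, r6:10, r7:4}
[2] sub  r2, r0, r3  →  {r0:0, r1:0, r2:65532, r3:4, r4:5, r5:1, r6:10, r7:4}
[3] bne  r4, r0, L8  →  {r0:0, r1:0, r2:65532, r3:4, r4:5, r5:1, r6:10, r7:4}  ⟨branch taken⟩
[4] and  r7, r0, r2  →  {r0:0, r1:0, r2:65532, r3:4, r4:5, r5:1, r6:10, r7:0}
[8] add  r5, r7, r1  →  {r0:0, r1:0, r2:65532, r3:4, r4:5, r5:0, r6:10, r7:0}

0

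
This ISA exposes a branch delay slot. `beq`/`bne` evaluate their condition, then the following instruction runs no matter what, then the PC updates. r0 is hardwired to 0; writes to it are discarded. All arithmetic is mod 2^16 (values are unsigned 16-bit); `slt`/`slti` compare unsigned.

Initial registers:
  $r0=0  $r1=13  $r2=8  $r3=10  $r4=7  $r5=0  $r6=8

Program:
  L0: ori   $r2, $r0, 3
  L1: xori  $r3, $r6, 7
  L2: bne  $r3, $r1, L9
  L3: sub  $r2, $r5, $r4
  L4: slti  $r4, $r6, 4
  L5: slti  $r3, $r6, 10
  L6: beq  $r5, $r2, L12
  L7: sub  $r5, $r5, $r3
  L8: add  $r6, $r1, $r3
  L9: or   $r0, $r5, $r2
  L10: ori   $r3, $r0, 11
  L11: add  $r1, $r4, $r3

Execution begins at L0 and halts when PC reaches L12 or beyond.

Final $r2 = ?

65529

PC=0  ori   $r2, $r0, 3      | $r0=0 $r1=13 $r2=3 $r3=10 $r4=7 $r5=0 $r6=8
PC=1  xori  $r3, $r6, 7      | $r0=0 $r1=13 $r2=3 $r3=15 $r4=7 $r5=0 $r6=8
PC=2  bne  $r3, $r1, L9      | $r0=0 $r1=13 $r2=3 $r3=15 $r4=7 $r5=0 $r6=8  [TAKEN]
PC=3  sub  $r2, $r5, $r4     | $r0=0 $r1=13 $r2=65529 $r3=15 $r4=7 $r5=0 $r6=8
PC=9  or   $r0, $r5, $r2     | $r0=0 $r1=13 $r2=65529 $r3=15 $r4=7 $r5=0 $r6=8
PC=10 ori   $r3, $r0, 11     | $r0=0 $r1=13 $r2=65529 $r3=11 $r4=7 $r5=0 $r6=8
PC=11 add  $r1, $r4, $r3     | $r0=0 $r1=18 $r2=65529 $r3=11 $r4=7 $r5=0 $r6=8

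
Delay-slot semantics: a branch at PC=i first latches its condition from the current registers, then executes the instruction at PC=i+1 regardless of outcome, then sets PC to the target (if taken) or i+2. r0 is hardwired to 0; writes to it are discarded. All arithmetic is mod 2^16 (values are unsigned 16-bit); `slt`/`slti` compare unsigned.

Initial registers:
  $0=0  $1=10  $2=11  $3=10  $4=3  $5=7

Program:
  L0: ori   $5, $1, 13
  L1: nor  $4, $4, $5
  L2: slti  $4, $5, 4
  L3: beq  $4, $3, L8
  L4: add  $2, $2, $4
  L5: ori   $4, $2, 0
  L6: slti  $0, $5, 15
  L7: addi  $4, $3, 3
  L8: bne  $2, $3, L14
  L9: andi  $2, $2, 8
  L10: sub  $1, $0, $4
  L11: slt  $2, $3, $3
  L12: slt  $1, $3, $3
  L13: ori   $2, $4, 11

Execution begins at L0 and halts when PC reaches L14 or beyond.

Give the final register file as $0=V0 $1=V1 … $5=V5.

$0=0 $1=10 $2=8 $3=10 $4=13 $5=15

#0 ori   $5, $1, 13 ; 0/10/11/10/3/15
#1 nor  $4, $4, $5 ; 0/10/11/10/65520/15
#2 slti  $4, $5, 4 ; 0/10/11/10/0/15
#3 beq  $4, $3, L8 ; 0/10/11/10/0/15 ; →fallthru
#4 add  $2, $2, $4 ; 0/10/11/10/0/15
#5 ori   $4, $2, 0 ; 0/10/11/10/11/15
#6 slti  $0, $5, 15 ; 0/10/11/10/11/15
#7 addi  $4, $3, 3 ; 0/10/11/10/13/15
#8 bne  $2, $3, L14 ; 0/10/11/10/13/15 ; →target
#9 andi  $2, $2, 8 ; 0/10/8/10/13/15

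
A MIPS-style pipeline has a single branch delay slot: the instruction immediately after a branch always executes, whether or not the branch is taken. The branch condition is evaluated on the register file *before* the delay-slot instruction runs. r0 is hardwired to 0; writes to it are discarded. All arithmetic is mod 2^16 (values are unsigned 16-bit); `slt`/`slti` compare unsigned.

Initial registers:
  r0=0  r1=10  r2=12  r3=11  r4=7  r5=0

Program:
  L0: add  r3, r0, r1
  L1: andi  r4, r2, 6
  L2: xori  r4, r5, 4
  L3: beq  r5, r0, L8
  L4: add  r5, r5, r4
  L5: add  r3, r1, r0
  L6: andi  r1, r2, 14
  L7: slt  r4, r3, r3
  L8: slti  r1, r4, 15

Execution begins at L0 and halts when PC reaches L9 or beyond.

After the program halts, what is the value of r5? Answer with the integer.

4

#0 add  r3, r0, r1 ; 0/10/12/10/7/0
#1 andi  r4, r2, 6 ; 0/10/12/10/4/0
#2 xori  r4, r5, 4 ; 0/10/12/10/4/0
#3 beq  r5, r0, L8 ; 0/10/12/10/4/0 ; →target
#4 add  r5, r5, r4 ; 0/10/12/10/4/4
#8 slti  r1, r4, 15 ; 0/1/12/10/4/4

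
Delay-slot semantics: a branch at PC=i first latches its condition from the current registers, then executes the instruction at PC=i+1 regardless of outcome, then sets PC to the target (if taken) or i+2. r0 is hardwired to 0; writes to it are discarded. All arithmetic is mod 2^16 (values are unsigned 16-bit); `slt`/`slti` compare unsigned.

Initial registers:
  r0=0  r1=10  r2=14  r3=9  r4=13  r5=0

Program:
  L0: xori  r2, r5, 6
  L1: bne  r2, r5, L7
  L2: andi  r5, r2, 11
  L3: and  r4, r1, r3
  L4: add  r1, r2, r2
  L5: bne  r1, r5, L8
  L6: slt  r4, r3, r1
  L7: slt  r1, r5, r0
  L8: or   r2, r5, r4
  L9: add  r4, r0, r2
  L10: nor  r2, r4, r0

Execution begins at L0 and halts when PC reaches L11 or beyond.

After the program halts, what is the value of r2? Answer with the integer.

65520

PC=0  xori  r2, r5, 6        | r0=0 r1=10 r2=6 r3=9 r4=13 r5=0
PC=1  bne  r2, r5, L7        | r0=0 r1=10 r2=6 r3=9 r4=13 r5=0  [TAKEN]
PC=2  andi  r5, r2, 11       | r0=0 r1=10 r2=6 r3=9 r4=13 r5=2
PC=7  slt  r1, r5, r0        | r0=0 r1=0 r2=6 r3=9 r4=13 r5=2
PC=8  or   r2, r5, r4        | r0=0 r1=0 r2=15 r3=9 r4=13 r5=2
PC=9  add  r4, r0, r2        | r0=0 r1=0 r2=15 r3=9 r4=15 r5=2
PC=10 nor  r2, r4, r0        | r0=0 r1=0 r2=65520 r3=9 r4=15 r5=2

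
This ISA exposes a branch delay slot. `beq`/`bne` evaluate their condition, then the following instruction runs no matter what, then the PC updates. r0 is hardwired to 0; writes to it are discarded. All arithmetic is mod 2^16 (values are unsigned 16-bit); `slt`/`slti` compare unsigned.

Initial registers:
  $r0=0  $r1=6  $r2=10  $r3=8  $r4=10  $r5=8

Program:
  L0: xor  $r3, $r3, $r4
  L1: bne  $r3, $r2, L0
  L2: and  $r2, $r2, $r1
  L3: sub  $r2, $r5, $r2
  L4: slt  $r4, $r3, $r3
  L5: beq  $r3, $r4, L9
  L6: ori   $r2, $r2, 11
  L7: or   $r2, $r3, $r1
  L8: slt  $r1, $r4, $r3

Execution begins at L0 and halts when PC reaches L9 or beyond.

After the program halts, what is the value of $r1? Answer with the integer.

  step pc=0: xor  $r3, $r3, $r4  regs=(0,6,10,2,10,8)
  step pc=1: bne  $r3, $r2, L0  cond=T  regs=(0,6,10,2,10,8)
  step pc=2: and  $r2, $r2, $r1  regs=(0,6,2,2,10,8)
  step pc=0: xor  $r3, $r3, $r4  regs=(0,6,2,8,10,8)
  step pc=1: bne  $r3, $r2, L0  cond=T  regs=(0,6,2,8,10,8)
  step pc=2: and  $r2, $r2, $r1  regs=(0,6,2,8,10,8)
  step pc=0: xor  $r3, $r3, $r4  regs=(0,6,2,2,10,8)
  step pc=1: bne  $r3, $r2, L0  cond=F  regs=(0,6,2,2,10,8)
  step pc=2: and  $r2, $r2, $r1  regs=(0,6,2,2,10,8)
  step pc=3: sub  $r2, $r5, $r2  regs=(0,6,6,2,10,8)
  step pc=4: slt  $r4, $r3, $r3  regs=(0,6,6,2,0,8)
  step pc=5: beq  $r3, $r4, L9  cond=F  regs=(0,6,6,2,0,8)
  step pc=6: ori   $r2, $r2, 11  regs=(0,6,15,2,0,8)
  step pc=7: or   $r2, $r3, $r1  regs=(0,6,6,2,0,8)
  step pc=8: slt  $r1, $r4, $r3  regs=(0,1,6,2,0,8)

1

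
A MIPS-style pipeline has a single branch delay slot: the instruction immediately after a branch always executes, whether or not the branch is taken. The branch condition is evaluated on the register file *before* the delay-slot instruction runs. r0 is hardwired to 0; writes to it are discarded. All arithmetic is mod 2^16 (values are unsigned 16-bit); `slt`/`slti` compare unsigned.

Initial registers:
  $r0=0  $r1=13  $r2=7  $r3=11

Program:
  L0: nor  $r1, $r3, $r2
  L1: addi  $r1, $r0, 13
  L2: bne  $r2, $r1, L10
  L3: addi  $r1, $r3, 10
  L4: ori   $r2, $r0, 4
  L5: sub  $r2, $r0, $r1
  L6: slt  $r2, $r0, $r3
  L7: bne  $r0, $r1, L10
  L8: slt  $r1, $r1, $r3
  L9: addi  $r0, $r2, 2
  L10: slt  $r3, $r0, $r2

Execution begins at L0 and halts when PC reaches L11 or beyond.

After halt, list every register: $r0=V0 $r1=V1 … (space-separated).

[0] nor  $r1, $r3, $r2  →  {$r0:0, $r1:65520, $r2:7, $r3:11}
[1] addi  $r1, $r0, 13  →  {$r0:0, $r1:13, $r2:7, $r3:11}
[2] bne  $r2, $r1, L10  →  {$r0:0, $r1:13, $r2:7, $r3:11}  ⟨branch taken⟩
[3] addi  $r1, $r3, 10  →  {$r0:0, $r1:21, $r2:7, $r3:11}
[10] slt  $r3, $r0, $r2  →  {$r0:0, $r1:21, $r2:7, $r3:1}

$r0=0 $r1=21 $r2=7 $r3=1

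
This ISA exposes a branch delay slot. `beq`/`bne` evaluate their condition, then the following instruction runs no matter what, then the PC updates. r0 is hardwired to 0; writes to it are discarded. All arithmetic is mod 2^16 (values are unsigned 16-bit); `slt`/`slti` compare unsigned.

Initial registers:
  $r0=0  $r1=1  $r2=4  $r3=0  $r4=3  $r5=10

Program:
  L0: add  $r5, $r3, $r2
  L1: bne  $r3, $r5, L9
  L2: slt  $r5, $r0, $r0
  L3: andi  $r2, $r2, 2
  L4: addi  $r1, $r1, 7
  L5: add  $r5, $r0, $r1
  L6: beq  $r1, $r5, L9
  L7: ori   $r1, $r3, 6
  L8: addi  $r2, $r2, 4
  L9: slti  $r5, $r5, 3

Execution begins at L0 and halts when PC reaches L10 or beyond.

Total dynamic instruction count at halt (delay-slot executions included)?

  step pc=0: add  $r5, $r3, $r2  regs=(0,1,4,0,3,4)
  step pc=1: bne  $r3, $r5, L9  cond=T  regs=(0,1,4,0,3,4)
  step pc=2: slt  $r5, $r0, $r0  regs=(0,1,4,0,3,0)
  step pc=9: slti  $r5, $r5, 3  regs=(0,1,4,0,3,1)

4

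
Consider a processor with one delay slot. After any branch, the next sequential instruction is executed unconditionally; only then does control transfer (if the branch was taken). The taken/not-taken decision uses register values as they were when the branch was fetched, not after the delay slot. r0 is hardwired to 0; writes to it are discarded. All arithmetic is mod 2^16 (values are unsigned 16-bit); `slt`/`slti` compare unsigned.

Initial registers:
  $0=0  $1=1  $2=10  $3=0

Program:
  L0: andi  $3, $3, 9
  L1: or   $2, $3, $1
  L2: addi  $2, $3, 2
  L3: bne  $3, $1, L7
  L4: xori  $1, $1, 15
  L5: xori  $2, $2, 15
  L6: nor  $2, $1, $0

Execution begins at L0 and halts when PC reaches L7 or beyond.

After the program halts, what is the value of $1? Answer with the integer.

  step pc=0: andi  $3, $3, 9  regs=(0,1,10,0)
  step pc=1: or   $2, $3, $1  regs=(0,1,1,0)
  step pc=2: addi  $2, $3, 2  regs=(0,1,2,0)
  step pc=3: bne  $3, $1, L7  cond=T  regs=(0,1,2,0)
  step pc=4: xori  $1, $1, 15  regs=(0,14,2,0)

14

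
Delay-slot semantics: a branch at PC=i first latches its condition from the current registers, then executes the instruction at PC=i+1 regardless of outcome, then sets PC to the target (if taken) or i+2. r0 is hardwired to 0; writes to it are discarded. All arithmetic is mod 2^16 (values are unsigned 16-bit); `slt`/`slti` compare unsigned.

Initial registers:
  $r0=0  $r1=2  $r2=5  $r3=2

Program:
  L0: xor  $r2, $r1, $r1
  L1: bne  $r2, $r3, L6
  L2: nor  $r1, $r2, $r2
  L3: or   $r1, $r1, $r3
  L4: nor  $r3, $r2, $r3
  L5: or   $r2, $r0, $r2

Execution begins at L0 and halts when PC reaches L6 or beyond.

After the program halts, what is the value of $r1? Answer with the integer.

  step pc=0: xor  $r2, $r1, $r1  regs=(0,2,0,2)
  step pc=1: bne  $r2, $r3, L6  cond=T  regs=(0,2,0,2)
  step pc=2: nor  $r1, $r2, $r2  regs=(0,65535,0,2)

65535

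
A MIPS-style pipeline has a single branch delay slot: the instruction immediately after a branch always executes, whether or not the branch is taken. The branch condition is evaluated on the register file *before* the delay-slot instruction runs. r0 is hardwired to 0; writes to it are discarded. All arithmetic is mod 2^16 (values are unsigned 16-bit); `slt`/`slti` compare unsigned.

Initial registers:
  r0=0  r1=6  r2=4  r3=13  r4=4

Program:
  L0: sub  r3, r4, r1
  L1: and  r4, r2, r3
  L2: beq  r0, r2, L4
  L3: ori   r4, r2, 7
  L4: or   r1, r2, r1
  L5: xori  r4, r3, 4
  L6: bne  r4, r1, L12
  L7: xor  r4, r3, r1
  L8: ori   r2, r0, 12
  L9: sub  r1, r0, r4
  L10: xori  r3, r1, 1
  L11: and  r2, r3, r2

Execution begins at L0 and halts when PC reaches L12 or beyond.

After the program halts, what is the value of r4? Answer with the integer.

[0] sub  r3, r4, r1  →  {r0:0, r1:6, r2:4, r3:65534, r4:4}
[1] and  r4, r2, r3  →  {r0:0, r1:6, r2:4, r3:65534, r4:4}
[2] beq  r0, r2, L4  →  {r0:0, r1:6, r2:4, r3:65534, r4:4}  ⟨branch fallthrough⟩
[3] ori   r4, r2, 7  →  {r0:0, r1:6, r2:4, r3:65534, r4:7}
[4] or   r1, r2, r1  →  {r0:0, r1:6, r2:4, r3:65534, r4:7}
[5] xori  r4, r3, 4  →  {r0:0, r1:6, r2:4, r3:65534, r4:65530}
[6] bne  r4, r1, L12  →  {r0:0, r1:6, r2:4, r3:65534, r4:65530}  ⟨branch taken⟩
[7] xor  r4, r3, r1  →  {r0:0, r1:6, r2:4, r3:65534, r4:65528}

65528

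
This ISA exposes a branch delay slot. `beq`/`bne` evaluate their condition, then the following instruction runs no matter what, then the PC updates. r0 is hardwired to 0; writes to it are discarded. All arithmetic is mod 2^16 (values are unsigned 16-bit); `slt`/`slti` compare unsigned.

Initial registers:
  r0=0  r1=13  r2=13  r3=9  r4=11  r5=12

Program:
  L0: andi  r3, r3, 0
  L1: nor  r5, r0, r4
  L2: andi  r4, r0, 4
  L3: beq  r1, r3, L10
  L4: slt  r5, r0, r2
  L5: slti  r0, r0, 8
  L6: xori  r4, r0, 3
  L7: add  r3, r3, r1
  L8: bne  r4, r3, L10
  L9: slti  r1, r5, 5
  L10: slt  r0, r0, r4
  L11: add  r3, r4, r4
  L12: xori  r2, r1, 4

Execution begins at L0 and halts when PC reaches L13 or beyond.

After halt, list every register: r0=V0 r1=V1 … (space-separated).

r0=0 r1=1 r2=5 r3=6 r4=3 r5=1

PC=0  andi  r3, r3, 0        | r0=0 r1=13 r2=13 r3=0 r4=11 r5=12
PC=1  nor  r5, r0, r4        | r0=0 r1=13 r2=13 r3=0 r4=11 r5=65524
PC=2  andi  r4, r0, 4        | r0=0 r1=13 r2=13 r3=0 r4=0 r5=65524
PC=3  beq  r1, r3, L10       | r0=0 r1=13 r2=13 r3=0 r4=0 r5=65524  [not taken]
PC=4  slt  r5, r0, r2        | r0=0 r1=13 r2=13 r3=0 r4=0 r5=1
PC=5  slti  r0, r0, 8        | r0=0 r1=13 r2=13 r3=0 r4=0 r5=1
PC=6  xori  r4, r0, 3        | r0=0 r1=13 r2=13 r3=0 r4=3 r5=1
PC=7  add  r3, r3, r1        | r0=0 r1=13 r2=13 r3=13 r4=3 r5=1
PC=8  bne  r4, r3, L10       | r0=0 r1=13 r2=13 r3=13 r4=3 r5=1  [TAKEN]
PC=9  slti  r1, r5, 5        | r0=0 r1=1 r2=13 r3=13 r4=3 r5=1
PC=10 slt  r0, r0, r4        | r0=0 r1=1 r2=13 r3=13 r4=3 r5=1
PC=11 add  r3, r4, r4        | r0=0 r1=1 r2=13 r3=6 r4=3 r5=1
PC=12 xori  r2, r1, 4        | r0=0 r1=1 r2=5 r3=6 r4=3 r5=1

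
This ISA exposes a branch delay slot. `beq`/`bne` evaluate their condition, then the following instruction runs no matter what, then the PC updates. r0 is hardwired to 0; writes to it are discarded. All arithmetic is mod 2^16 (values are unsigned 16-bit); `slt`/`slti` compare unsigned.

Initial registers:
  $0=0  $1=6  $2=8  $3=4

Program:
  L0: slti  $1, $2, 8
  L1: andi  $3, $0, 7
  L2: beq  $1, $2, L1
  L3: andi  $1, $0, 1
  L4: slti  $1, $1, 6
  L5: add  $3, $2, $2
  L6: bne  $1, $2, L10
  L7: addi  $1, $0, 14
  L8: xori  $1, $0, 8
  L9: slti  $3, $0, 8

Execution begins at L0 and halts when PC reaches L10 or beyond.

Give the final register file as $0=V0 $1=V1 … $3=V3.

$0=0 $1=14 $2=8 $3=16

[0] slti  $1, $2, 8  →  {$0:0, $1:0, $2:8, $3:4}
[1] andi  $3, $0, 7  →  {$0:0, $1:0, $2:8, $3:0}
[2] beq  $1, $2, L1  →  {$0:0, $1:0, $2:8, $3:0}  ⟨branch fallthrough⟩
[3] andi  $1, $0, 1  →  {$0:0, $1:0, $2:8, $3:0}
[4] slti  $1, $1, 6  →  {$0:0, $1:1, $2:8, $3:0}
[5] add  $3, $2, $2  →  {$0:0, $1:1, $2:8, $3:16}
[6] bne  $1, $2, L10  →  {$0:0, $1:1, $2:8, $3:16}  ⟨branch taken⟩
[7] addi  $1, $0, 14  →  {$0:0, $1:14, $2:8, $3:16}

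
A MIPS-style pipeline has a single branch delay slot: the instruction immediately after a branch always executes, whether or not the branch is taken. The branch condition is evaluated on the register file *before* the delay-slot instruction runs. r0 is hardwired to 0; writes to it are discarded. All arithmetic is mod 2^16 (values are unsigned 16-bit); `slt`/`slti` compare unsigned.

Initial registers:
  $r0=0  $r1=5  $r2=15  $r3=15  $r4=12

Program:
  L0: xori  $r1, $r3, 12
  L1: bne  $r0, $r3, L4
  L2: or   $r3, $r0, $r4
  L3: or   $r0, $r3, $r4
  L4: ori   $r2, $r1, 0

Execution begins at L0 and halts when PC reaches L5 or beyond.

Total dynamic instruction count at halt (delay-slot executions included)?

4

PC=0  xori  $r1, $r3, 12     | $r0=0 $r1=3 $r2=15 $r3=15 $r4=12
PC=1  bne  $r0, $r3, L4      | $r0=0 $r1=3 $r2=15 $r3=15 $r4=12  [TAKEN]
PC=2  or   $r3, $r0, $r4     | $r0=0 $r1=3 $r2=15 $r3=12 $r4=12
PC=4  ori   $r2, $r1, 0      | $r0=0 $r1=3 $r2=3 $r3=12 $r4=12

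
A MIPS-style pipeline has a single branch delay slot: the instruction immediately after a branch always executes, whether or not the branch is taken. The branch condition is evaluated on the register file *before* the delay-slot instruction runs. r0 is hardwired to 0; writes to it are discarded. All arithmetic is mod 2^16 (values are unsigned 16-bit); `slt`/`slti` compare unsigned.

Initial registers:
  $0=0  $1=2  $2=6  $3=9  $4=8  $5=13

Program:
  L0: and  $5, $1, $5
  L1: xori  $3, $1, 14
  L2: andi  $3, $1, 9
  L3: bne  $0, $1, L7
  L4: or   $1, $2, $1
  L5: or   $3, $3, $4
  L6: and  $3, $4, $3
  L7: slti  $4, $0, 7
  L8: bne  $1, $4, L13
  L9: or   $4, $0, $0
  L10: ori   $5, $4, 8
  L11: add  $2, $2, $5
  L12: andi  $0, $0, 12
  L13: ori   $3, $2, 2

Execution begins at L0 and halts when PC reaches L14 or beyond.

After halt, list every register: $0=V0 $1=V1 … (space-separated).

PC=0  and  $5, $1, $5        | $0=0 $1=2 $2=6 $3=9 $4=8 $5=0
PC=1  xori  $3, $1, 14       | $0=0 $1=2 $2=6 $3=12 $4=8 $5=0
PC=2  andi  $3, $1, 9        | $0=0 $1=2 $2=6 $3=0 $4=8 $5=0
PC=3  bne  $0, $1, L7        | $0=0 $1=2 $2=6 $3=0 $4=8 $5=0  [TAKEN]
PC=4  or   $1, $2, $1        | $0=0 $1=6 $2=6 $3=0 $4=8 $5=0
PC=7  slti  $4, $0, 7        | $0=0 $1=6 $2=6 $3=0 $4=1 $5=0
PC=8  bne  $1, $4, L13       | $0=0 $1=6 $2=6 $3=0 $4=1 $5=0  [TAKEN]
PC=9  or   $4, $0, $0        | $0=0 $1=6 $2=6 $3=0 $4=0 $5=0
PC=13 ori   $3, $2, 2        | $0=0 $1=6 $2=6 $3=6 $4=0 $5=0

$0=0 $1=6 $2=6 $3=6 $4=0 $5=0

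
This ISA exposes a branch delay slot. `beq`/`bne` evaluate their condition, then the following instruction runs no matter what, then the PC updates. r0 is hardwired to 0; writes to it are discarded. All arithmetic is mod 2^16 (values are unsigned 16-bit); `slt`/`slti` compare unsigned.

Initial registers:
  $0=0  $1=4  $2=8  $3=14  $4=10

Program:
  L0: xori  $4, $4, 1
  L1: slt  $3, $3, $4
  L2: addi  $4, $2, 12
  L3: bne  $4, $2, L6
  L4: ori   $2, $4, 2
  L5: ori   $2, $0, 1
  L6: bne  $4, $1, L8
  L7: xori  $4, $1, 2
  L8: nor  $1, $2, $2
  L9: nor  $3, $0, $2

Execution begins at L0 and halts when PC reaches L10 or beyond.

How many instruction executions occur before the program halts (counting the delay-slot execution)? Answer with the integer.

  step pc=0: xori  $4, $4, 1  regs=(0,4,8,14,11)
  step pc=1: slt  $3, $3, $4  regs=(0,4,8,0,11)
  step pc=2: addi  $4, $2, 12  regs=(0,4,8,0,20)
  step pc=3: bne  $4, $2, L6  cond=T  regs=(0,4,8,0,20)
  step pc=4: ori   $2, $4, 2  regs=(0,4,22,0,20)
  step pc=6: bne  $4, $1, L8  cond=T  regs=(0,4,22,0,20)
  step pc=7: xori  $4, $1, 2  regs=(0,4,22,0,6)
  step pc=8: nor  $1, $2, $2  regs=(0,65513,22,0,6)
  step pc=9: nor  $3, $0, $2  regs=(0,65513,22,65513,6)

9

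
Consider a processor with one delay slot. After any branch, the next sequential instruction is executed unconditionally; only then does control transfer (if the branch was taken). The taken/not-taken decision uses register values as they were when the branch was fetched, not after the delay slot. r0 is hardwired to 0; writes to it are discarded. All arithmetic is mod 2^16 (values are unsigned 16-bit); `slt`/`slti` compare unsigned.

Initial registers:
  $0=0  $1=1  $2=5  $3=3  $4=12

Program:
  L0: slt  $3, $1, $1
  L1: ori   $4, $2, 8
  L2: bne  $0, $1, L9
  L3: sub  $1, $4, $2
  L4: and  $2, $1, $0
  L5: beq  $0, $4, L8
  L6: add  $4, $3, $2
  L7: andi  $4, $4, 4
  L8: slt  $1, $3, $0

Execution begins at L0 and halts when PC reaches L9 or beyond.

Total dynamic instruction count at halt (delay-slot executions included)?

#0 slt  $3, $1, $1 ; 0/1/5/0/12
#1 ori   $4, $2, 8 ; 0/1/5/0/13
#2 bne  $0, $1, L9 ; 0/1/5/0/13 ; →target
#3 sub  $1, $4, $2 ; 0/8/5/0/13

4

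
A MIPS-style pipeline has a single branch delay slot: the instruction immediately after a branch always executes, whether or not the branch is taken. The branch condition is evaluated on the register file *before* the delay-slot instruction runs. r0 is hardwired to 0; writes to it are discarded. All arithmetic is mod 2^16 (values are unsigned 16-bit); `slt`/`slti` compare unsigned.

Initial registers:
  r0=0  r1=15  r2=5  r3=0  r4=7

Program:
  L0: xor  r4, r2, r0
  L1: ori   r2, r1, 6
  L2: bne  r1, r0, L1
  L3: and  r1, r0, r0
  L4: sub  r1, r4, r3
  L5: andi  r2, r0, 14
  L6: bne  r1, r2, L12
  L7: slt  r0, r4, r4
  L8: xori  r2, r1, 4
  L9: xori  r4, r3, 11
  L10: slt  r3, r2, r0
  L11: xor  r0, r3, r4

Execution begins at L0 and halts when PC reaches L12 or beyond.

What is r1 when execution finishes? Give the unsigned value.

5

  step pc=0: xor  r4, r2, r0  regs=(0,15,5,0,5)
  step pc=1: ori   r2, r1, 6  regs=(0,15,15,0,5)
  step pc=2: bne  r1, r0, L1  cond=T  regs=(0,15,15,0,5)
  step pc=3: and  r1, r0, r0  regs=(0,0,15,0,5)
  step pc=1: ori   r2, r1, 6  regs=(0,0,6,0,5)
  step pc=2: bne  r1, r0, L1  cond=F  regs=(0,0,6,0,5)
  step pc=3: and  r1, r0, r0  regs=(0,0,6,0,5)
  step pc=4: sub  r1, r4, r3  regs=(0,5,6,0,5)
  step pc=5: andi  r2, r0, 14  regs=(0,5,0,0,5)
  step pc=6: bne  r1, r2, L12  cond=T  regs=(0,5,0,0,5)
  step pc=7: slt  r0, r4, r4  regs=(0,5,0,0,5)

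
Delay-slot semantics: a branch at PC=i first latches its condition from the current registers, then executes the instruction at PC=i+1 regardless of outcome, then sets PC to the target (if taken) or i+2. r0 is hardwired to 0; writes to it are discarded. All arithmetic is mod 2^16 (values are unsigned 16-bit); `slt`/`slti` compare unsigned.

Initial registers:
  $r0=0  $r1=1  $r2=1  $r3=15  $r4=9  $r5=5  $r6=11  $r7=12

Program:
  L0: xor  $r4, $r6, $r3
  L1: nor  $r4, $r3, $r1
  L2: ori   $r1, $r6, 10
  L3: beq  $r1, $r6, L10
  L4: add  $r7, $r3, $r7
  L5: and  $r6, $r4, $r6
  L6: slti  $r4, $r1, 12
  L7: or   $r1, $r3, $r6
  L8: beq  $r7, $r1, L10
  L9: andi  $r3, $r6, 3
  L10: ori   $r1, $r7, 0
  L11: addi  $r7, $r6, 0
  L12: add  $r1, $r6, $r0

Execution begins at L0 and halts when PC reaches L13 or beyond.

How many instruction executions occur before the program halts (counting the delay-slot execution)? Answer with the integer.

8

  step pc=0: xor  $r4, $r6, $r3  regs=(0,1,1,15,4,5,11,12)
  step pc=1: nor  $r4, $r3, $r1  regs=(0,1,1,15,65520,5,11,12)
  step pc=2: ori   $r1, $r6, 10  regs=(0,11,1,15,65520,5,11,12)
  step pc=3: beq  $r1, $r6, L10  cond=T  regs=(0,11,1,15,65520,5,11,12)
  step pc=4: add  $r7, $r3, $r7  regs=(0,11,1,15,65520,5,11,27)
  step pc=10: ori   $r1, $r7, 0  regs=(0,27,1,15,65520,5,11,27)
  step pc=11: addi  $r7, $r6, 0  regs=(0,27,1,15,65520,5,11,11)
  step pc=12: add  $r1, $r6, $r0  regs=(0,11,1,15,65520,5,11,11)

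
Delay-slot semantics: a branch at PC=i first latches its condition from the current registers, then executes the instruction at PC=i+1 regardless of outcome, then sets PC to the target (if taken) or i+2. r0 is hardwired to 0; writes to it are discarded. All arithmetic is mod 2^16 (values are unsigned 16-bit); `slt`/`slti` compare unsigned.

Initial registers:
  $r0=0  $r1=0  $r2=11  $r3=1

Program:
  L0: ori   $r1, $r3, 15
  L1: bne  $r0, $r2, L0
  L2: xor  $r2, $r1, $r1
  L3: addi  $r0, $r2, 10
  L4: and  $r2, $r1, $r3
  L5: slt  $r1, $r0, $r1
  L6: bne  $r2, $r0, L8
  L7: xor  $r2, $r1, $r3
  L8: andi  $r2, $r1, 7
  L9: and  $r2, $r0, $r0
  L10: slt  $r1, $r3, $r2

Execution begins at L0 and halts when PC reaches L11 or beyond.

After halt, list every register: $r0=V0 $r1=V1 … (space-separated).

  step pc=0: ori   $r1, $r3, 15  regs=(0,15,11,1)
  step pc=1: bne  $r0, $r2, L0  cond=T  regs=(0,15,11,1)
  step pc=2: xor  $r2, $r1, $r1  regs=(0,15,0,1)
  step pc=0: ori   $r1, $r3, 15  regs=(0,15,0,1)
  step pc=1: bne  $r0, $r2, L0  cond=F  regs=(0,15,0,1)
  step pc=2: xor  $r2, $r1, $r1  regs=(0,15,0,1)
  step pc=3: addi  $r0, $r2, 10  regs=(0,15,0,1)
  step pc=4: and  $r2, $r1, $r3  regs=(0,15,1,1)
  step pc=5: slt  $r1, $r0, $r1  regs=(0,1,1,1)
  step pc=6: bne  $r2, $r0, L8  cond=T  regs=(0,1,1,1)
  step pc=7: xor  $r2, $r1, $r3  regs=(0,1,0,1)
  step pc=8: andi  $r2, $r1, 7  regs=(0,1,1,1)
  step pc=9: and  $r2, $r0, $r0  regs=(0,1,0,1)
  step pc=10: slt  $r1, $r3, $r2  regs=(0,0,0,1)

$r0=0 $r1=0 $r2=0 $r3=1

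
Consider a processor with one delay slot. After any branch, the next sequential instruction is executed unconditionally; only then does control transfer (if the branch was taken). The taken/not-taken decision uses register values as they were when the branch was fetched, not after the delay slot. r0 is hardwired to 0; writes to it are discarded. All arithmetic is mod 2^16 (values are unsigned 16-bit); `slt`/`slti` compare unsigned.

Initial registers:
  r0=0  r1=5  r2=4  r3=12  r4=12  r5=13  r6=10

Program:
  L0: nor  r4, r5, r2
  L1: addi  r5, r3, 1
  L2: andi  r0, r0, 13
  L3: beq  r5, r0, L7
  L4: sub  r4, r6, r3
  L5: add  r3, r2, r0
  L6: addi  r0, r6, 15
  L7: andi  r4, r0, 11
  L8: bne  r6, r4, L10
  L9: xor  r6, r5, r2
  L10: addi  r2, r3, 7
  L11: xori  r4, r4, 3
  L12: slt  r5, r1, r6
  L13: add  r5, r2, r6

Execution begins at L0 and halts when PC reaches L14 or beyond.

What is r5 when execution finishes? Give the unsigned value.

[0] nor  r4, r5, r2  →  {r0:0, r1:5, r2:4, r3:12, r4:65522, r5:13, r6:10}
[1] addi  r5, r3, 1  →  {r0:0, r1:5, r2:4, r3:12, r4:65522, r5:13, r6:10}
[2] andi  r0, r0, 13  →  {r0:0, r1:5, r2:4, r3:12, r4:65522, r5:13, r6:10}
[3] beq  r5, r0, L7  →  {r0:0, r1:5, r2:4, r3:12, r4:65522, r5:13, r6:10}  ⟨branch fallthrough⟩
[4] sub  r4, r6, r3  →  {r0:0, r1:5, r2:4, r3:12, r4:65534, r5:13, r6:10}
[5] add  r3, r2, r0  →  {r0:0, r1:5, r2:4, r3:4, r4:65534, r5:13, r6:10}
[6] addi  r0, r6, 15  →  {r0:0, r1:5, r2:4, r3:4, r4:65534, r5:13, r6:10}
[7] andi  r4, r0, 11  →  {r0:0, r1:5, r2:4, r3:4, r4:0, r5:13, r6:10}
[8] bne  r6, r4, L10  →  {r0:0, r1:5, r2:4, r3:4, r4:0, r5:13, r6:10}  ⟨branch taken⟩
[9] xor  r6, r5, r2  →  {r0:0, r1:5, r2:4, r3:4, r4:0, r5:13, r6:9}
[10] addi  r2, r3, 7  →  {r0:0, r1:5, r2:11, r3:4, r4:0, r5:13, r6:9}
[11] xori  r4, r4, 3  →  {r0:0, r1:5, r2:11, r3:4, r4:3, r5:13, r6:9}
[12] slt  r5, r1, r6  →  {r0:0, r1:5, r2:11, r3:4, r4:3, r5:1, r6:9}
[13] add  r5, r2, r6  →  {r0:0, r1:5, r2:11, r3:4, r4:3, r5:20, r6:9}

20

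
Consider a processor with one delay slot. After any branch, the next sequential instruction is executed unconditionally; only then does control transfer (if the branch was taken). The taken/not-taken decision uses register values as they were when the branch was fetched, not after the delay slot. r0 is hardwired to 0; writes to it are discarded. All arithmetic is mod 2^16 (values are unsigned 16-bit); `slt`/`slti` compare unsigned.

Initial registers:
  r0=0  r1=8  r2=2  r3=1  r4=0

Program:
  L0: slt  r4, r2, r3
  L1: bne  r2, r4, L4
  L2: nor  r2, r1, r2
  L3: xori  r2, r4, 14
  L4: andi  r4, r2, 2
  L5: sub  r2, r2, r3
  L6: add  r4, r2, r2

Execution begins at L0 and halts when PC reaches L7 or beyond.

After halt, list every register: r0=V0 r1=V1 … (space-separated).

r0=0 r1=8 r2=65524 r3=1 r4=65512

PC=0  slt  r4, r2, r3        | r0=0 r1=8 r2=2 r3=1 r4=0
PC=1  bne  r2, r4, L4        | r0=0 r1=8 r2=2 r3=1 r4=0  [TAKEN]
PC=2  nor  r2, r1, r2        | r0=0 r1=8 r2=65525 r3=1 r4=0
PC=4  andi  r4, r2, 2        | r0=0 r1=8 r2=65525 r3=1 r4=0
PC=5  sub  r2, r2, r3        | r0=0 r1=8 r2=65524 r3=1 r4=0
PC=6  add  r4, r2, r2        | r0=0 r1=8 r2=65524 r3=1 r4=65512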